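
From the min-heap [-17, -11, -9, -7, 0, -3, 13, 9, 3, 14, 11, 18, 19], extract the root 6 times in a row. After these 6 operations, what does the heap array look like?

[3, 9, 13, 19, 11, 18, 14]

extract-min #1 returns -17:
  remove root -17; move last element 19 to root → [19, -11, -9, -7, 0, -3, 13, 9, 3, 14, 11, 18]
  19 vs smaller child -11 at index 1, swap → [-11, 19, -9, -7, 0, -3, 13, 9, 3, 14, 11, 18]
  19 vs smaller child -7 at index 3, swap → [-11, -7, -9, 19, 0, -3, 13, 9, 3, 14, 11, 18]
  19 vs smaller child 3 at index 8, swap → [-11, -7, -9, 3, 0, -3, 13, 9, 19, 14, 11, 18]
extract-min #2 returns -11:
  remove root -11; move last element 18 to root → [18, -7, -9, 3, 0, -3, 13, 9, 19, 14, 11]
  18 vs smaller child -9 at index 2, swap → [-9, -7, 18, 3, 0, -3, 13, 9, 19, 14, 11]
  18 vs smaller child -3 at index 5, swap → [-9, -7, -3, 3, 0, 18, 13, 9, 19, 14, 11]
extract-min #3 returns -9:
  remove root -9; move last element 11 to root → [11, -7, -3, 3, 0, 18, 13, 9, 19, 14]
  11 vs smaller child -7 at index 1, swap → [-7, 11, -3, 3, 0, 18, 13, 9, 19, 14]
  11 vs smaller child 0 at index 4, swap → [-7, 0, -3, 3, 11, 18, 13, 9, 19, 14]
extract-min #4 returns -7:
  remove root -7; move last element 14 to root → [14, 0, -3, 3, 11, 18, 13, 9, 19]
  14 vs smaller child -3 at index 2, swap → [-3, 0, 14, 3, 11, 18, 13, 9, 19]
  14 vs smaller child 13 at index 6, swap → [-3, 0, 13, 3, 11, 18, 14, 9, 19]
extract-min #5 returns -3:
  remove root -3; move last element 19 to root → [19, 0, 13, 3, 11, 18, 14, 9]
  19 vs smaller child 0 at index 1, swap → [0, 19, 13, 3, 11, 18, 14, 9]
  19 vs smaller child 3 at index 3, swap → [0, 3, 13, 19, 11, 18, 14, 9]
  19 vs only child 9 at index 7, swap → [0, 3, 13, 9, 11, 18, 14, 19]
extract-min #6 returns 0:
  remove root 0; move last element 19 to root → [19, 3, 13, 9, 11, 18, 14]
  19 vs smaller child 3 at index 1, swap → [3, 19, 13, 9, 11, 18, 14]
  19 vs smaller child 9 at index 3, swap → [3, 9, 13, 19, 11, 18, 14]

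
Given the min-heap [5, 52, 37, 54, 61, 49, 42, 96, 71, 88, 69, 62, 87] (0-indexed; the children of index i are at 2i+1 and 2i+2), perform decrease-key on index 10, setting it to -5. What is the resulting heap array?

[-5, 5, 37, 54, 52, 49, 42, 96, 71, 88, 61, 62, 87]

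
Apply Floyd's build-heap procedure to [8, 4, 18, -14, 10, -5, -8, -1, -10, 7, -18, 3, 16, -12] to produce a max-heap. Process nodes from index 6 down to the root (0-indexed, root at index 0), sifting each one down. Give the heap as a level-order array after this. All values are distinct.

sift down from index 6: already satisfies heap property
sift down from index 5:
  -5 vs larger child 16 at index 12, swap → [8, 4, 18, -14, 10, 16, -8, -1, -10, 7, -18, 3, -5, -12]
sift down from index 4: already satisfies heap property
sift down from index 3:
  -14 vs larger child -1 at index 7, swap → [8, 4, 18, -1, 10, 16, -8, -14, -10, 7, -18, 3, -5, -12]
sift down from index 2: already satisfies heap property
sift down from index 1:
  4 vs larger child 10 at index 4, swap → [8, 10, 18, -1, 4, 16, -8, -14, -10, 7, -18, 3, -5, -12]
  4 vs larger child 7 at index 9, swap → [8, 10, 18, -1, 7, 16, -8, -14, -10, 4, -18, 3, -5, -12]
sift down from index 0:
  8 vs larger child 18 at index 2, swap → [18, 10, 8, -1, 7, 16, -8, -14, -10, 4, -18, 3, -5, -12]
  8 vs larger child 16 at index 5, swap → [18, 10, 16, -1, 7, 8, -8, -14, -10, 4, -18, 3, -5, -12]

[18, 10, 16, -1, 7, 8, -8, -14, -10, 4, -18, 3, -5, -12]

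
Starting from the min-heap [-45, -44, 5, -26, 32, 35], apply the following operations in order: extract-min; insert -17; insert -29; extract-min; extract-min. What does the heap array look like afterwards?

[-26, 5, -17, 35, 32]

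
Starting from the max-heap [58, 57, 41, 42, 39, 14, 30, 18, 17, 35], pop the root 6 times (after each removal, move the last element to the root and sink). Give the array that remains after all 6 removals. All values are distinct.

[30, 18, 17, 14]

extract-max #1 returns 58:
  remove root 58; move last element 35 to root → [35, 57, 41, 42, 39, 14, 30, 18, 17]
  35 vs larger child 57 at index 1, swap → [57, 35, 41, 42, 39, 14, 30, 18, 17]
  35 vs larger child 42 at index 3, swap → [57, 42, 41, 35, 39, 14, 30, 18, 17]
extract-max #2 returns 57:
  remove root 57; move last element 17 to root → [17, 42, 41, 35, 39, 14, 30, 18]
  17 vs larger child 42 at index 1, swap → [42, 17, 41, 35, 39, 14, 30, 18]
  17 vs larger child 39 at index 4, swap → [42, 39, 41, 35, 17, 14, 30, 18]
extract-max #3 returns 42:
  remove root 42; move last element 18 to root → [18, 39, 41, 35, 17, 14, 30]
  18 vs larger child 41 at index 2, swap → [41, 39, 18, 35, 17, 14, 30]
  18 vs larger child 30 at index 6, swap → [41, 39, 30, 35, 17, 14, 18]
extract-max #4 returns 41:
  remove root 41; move last element 18 to root → [18, 39, 30, 35, 17, 14]
  18 vs larger child 39 at index 1, swap → [39, 18, 30, 35, 17, 14]
  18 vs larger child 35 at index 3, swap → [39, 35, 30, 18, 17, 14]
extract-max #5 returns 39:
  remove root 39; move last element 14 to root → [14, 35, 30, 18, 17]
  14 vs larger child 35 at index 1, swap → [35, 14, 30, 18, 17]
  14 vs larger child 18 at index 3, swap → [35, 18, 30, 14, 17]
extract-max #6 returns 35:
  remove root 35; move last element 17 to root → [17, 18, 30, 14]
  17 vs larger child 30 at index 2, swap → [30, 18, 17, 14]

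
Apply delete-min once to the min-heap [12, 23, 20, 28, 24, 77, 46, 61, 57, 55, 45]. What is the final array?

remove root 12; move last element 45 to root → [45, 23, 20, 28, 24, 77, 46, 61, 57, 55]
45 vs smaller child 20 at index 2, swap → [20, 23, 45, 28, 24, 77, 46, 61, 57, 55]

[20, 23, 45, 28, 24, 77, 46, 61, 57, 55]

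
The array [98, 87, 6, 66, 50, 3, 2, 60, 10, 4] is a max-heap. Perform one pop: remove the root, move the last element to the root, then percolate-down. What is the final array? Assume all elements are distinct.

[87, 66, 6, 60, 50, 3, 2, 4, 10]

remove root 98; move last element 4 to root → [4, 87, 6, 66, 50, 3, 2, 60, 10]
4 vs larger child 87 at index 1, swap → [87, 4, 6, 66, 50, 3, 2, 60, 10]
4 vs larger child 66 at index 3, swap → [87, 66, 6, 4, 50, 3, 2, 60, 10]
4 vs larger child 60 at index 7, swap → [87, 66, 6, 60, 50, 3, 2, 4, 10]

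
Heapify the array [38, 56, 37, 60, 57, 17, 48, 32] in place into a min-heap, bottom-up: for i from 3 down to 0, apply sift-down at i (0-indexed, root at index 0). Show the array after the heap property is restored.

sift down from index 3:
  60 vs only child 32 at index 7, swap → [38, 56, 37, 32, 57, 17, 48, 60]
sift down from index 2:
  37 vs smaller child 17 at index 5, swap → [38, 56, 17, 32, 57, 37, 48, 60]
sift down from index 1:
  56 vs smaller child 32 at index 3, swap → [38, 32, 17, 56, 57, 37, 48, 60]
sift down from index 0:
  38 vs smaller child 17 at index 2, swap → [17, 32, 38, 56, 57, 37, 48, 60]
  38 vs smaller child 37 at index 5, swap → [17, 32, 37, 56, 57, 38, 48, 60]

[17, 32, 37, 56, 57, 38, 48, 60]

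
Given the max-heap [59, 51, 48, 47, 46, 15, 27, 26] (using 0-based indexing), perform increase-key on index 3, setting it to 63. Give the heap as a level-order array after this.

[63, 59, 48, 51, 46, 15, 27, 26]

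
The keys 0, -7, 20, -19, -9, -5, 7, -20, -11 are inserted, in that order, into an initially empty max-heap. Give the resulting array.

[20, -7, 7, -11, -9, -5, 0, -20, -19]

Insert 0:
  append 0 at index 0 → [0] (no swap needed)
Insert -7:
  append -7 at index 1 → [0, -7] (no swap needed)
Insert 20:
  append 20 at index 2 → [0, -7, 20]
  20 > parent 0 at index 0, swap → [20, -7, 0]
Insert -19:
  append -19 at index 3 → [20, -7, 0, -19] (no swap needed)
Insert -9:
  append -9 at index 4 → [20, -7, 0, -19, -9] (no swap needed)
Insert -5:
  append -5 at index 5 → [20, -7, 0, -19, -9, -5] (no swap needed)
Insert 7:
  append 7 at index 6 → [20, -7, 0, -19, -9, -5, 7]
  7 > parent 0 at index 2, swap → [20, -7, 7, -19, -9, -5, 0]
Insert -20:
  append -20 at index 7 → [20, -7, 7, -19, -9, -5, 0, -20] (no swap needed)
Insert -11:
  append -11 at index 8 → [20, -7, 7, -19, -9, -5, 0, -20, -11]
  -11 > parent -19 at index 3, swap → [20, -7, 7, -11, -9, -5, 0, -20, -19]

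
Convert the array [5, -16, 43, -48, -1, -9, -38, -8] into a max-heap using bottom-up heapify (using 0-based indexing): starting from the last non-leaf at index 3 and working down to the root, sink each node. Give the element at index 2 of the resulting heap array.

5

sift down from index 3:
  -48 vs only child -8 at index 7, swap → [5, -16, 43, -8, -1, -9, -38, -48]
sift down from index 2: already satisfies heap property
sift down from index 1:
  -16 vs larger child -1 at index 4, swap → [5, -1, 43, -8, -16, -9, -38, -48]
sift down from index 0:
  5 vs larger child 43 at index 2, swap → [43, -1, 5, -8, -16, -9, -38, -48]
resulting array: [43, -1, 5, -8, -16, -9, -38, -48]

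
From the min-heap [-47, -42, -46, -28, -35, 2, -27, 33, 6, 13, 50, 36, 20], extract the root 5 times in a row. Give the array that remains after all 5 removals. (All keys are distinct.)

[-27, 6, 2, 33, 13, 50, 20, 36]

extract-min #1 returns -47:
  remove root -47; move last element 20 to root → [20, -42, -46, -28, -35, 2, -27, 33, 6, 13, 50, 36]
  20 vs smaller child -46 at index 2, swap → [-46, -42, 20, -28, -35, 2, -27, 33, 6, 13, 50, 36]
  20 vs smaller child -27 at index 6, swap → [-46, -42, -27, -28, -35, 2, 20, 33, 6, 13, 50, 36]
extract-min #2 returns -46:
  remove root -46; move last element 36 to root → [36, -42, -27, -28, -35, 2, 20, 33, 6, 13, 50]
  36 vs smaller child -42 at index 1, swap → [-42, 36, -27, -28, -35, 2, 20, 33, 6, 13, 50]
  36 vs smaller child -35 at index 4, swap → [-42, -35, -27, -28, 36, 2, 20, 33, 6, 13, 50]
  36 vs smaller child 13 at index 9, swap → [-42, -35, -27, -28, 13, 2, 20, 33, 6, 36, 50]
extract-min #3 returns -42:
  remove root -42; move last element 50 to root → [50, -35, -27, -28, 13, 2, 20, 33, 6, 36]
  50 vs smaller child -35 at index 1, swap → [-35, 50, -27, -28, 13, 2, 20, 33, 6, 36]
  50 vs smaller child -28 at index 3, swap → [-35, -28, -27, 50, 13, 2, 20, 33, 6, 36]
  50 vs smaller child 6 at index 8, swap → [-35, -28, -27, 6, 13, 2, 20, 33, 50, 36]
extract-min #4 returns -35:
  remove root -35; move last element 36 to root → [36, -28, -27, 6, 13, 2, 20, 33, 50]
  36 vs smaller child -28 at index 1, swap → [-28, 36, -27, 6, 13, 2, 20, 33, 50]
  36 vs smaller child 6 at index 3, swap → [-28, 6, -27, 36, 13, 2, 20, 33, 50]
  36 vs smaller child 33 at index 7, swap → [-28, 6, -27, 33, 13, 2, 20, 36, 50]
extract-min #5 returns -28:
  remove root -28; move last element 50 to root → [50, 6, -27, 33, 13, 2, 20, 36]
  50 vs smaller child -27 at index 2, swap → [-27, 6, 50, 33, 13, 2, 20, 36]
  50 vs smaller child 2 at index 5, swap → [-27, 6, 2, 33, 13, 50, 20, 36]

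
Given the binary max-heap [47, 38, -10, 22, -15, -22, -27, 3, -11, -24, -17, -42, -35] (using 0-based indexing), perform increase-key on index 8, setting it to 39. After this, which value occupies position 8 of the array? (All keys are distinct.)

22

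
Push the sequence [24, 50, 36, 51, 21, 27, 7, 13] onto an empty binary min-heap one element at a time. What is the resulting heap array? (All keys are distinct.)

[7, 13, 21, 24, 50, 36, 27, 51]

Insert 24:
  append 24 at index 0 → [24] (no swap needed)
Insert 50:
  append 50 at index 1 → [24, 50] (no swap needed)
Insert 36:
  append 36 at index 2 → [24, 50, 36] (no swap needed)
Insert 51:
  append 51 at index 3 → [24, 50, 36, 51] (no swap needed)
Insert 21:
  append 21 at index 4 → [24, 50, 36, 51, 21]
  21 < parent 50 at index 1, swap → [24, 21, 36, 51, 50]
  21 < parent 24 at index 0, swap → [21, 24, 36, 51, 50]
Insert 27:
  append 27 at index 5 → [21, 24, 36, 51, 50, 27]
  27 < parent 36 at index 2, swap → [21, 24, 27, 51, 50, 36]
Insert 7:
  append 7 at index 6 → [21, 24, 27, 51, 50, 36, 7]
  7 < parent 27 at index 2, swap → [21, 24, 7, 51, 50, 36, 27]
  7 < parent 21 at index 0, swap → [7, 24, 21, 51, 50, 36, 27]
Insert 13:
  append 13 at index 7 → [7, 24, 21, 51, 50, 36, 27, 13]
  13 < parent 51 at index 3, swap → [7, 24, 21, 13, 50, 36, 27, 51]
  13 < parent 24 at index 1, swap → [7, 13, 21, 24, 50, 36, 27, 51]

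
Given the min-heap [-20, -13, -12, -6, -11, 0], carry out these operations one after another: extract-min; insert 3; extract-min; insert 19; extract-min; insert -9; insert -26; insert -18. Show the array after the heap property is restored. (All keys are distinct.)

[-26, -18, -11, -6, 0, 3, -9, 19]

extract-min → returns -20:
  remove root -20; move last element 0 to root → [0, -13, -12, -6, -11]
  0 vs smaller child -13 at index 1, swap → [-13, 0, -12, -6, -11]
  0 vs smaller child -11 at index 4, swap → [-13, -11, -12, -6, 0]
insert 3:
  append 3 at index 5 → [-13, -11, -12, -6, 0, 3] (no swap needed)
extract-min → returns -13:
  remove root -13; move last element 3 to root → [3, -11, -12, -6, 0]
  3 vs smaller child -12 at index 2, swap → [-12, -11, 3, -6, 0]
insert 19:
  append 19 at index 5 → [-12, -11, 3, -6, 0, 19] (no swap needed)
extract-min → returns -12:
  remove root -12; move last element 19 to root → [19, -11, 3, -6, 0]
  19 vs smaller child -11 at index 1, swap → [-11, 19, 3, -6, 0]
  19 vs smaller child -6 at index 3, swap → [-11, -6, 3, 19, 0]
insert -9:
  append -9 at index 5 → [-11, -6, 3, 19, 0, -9]
  -9 < parent 3 at index 2, swap → [-11, -6, -9, 19, 0, 3]
insert -26:
  append -26 at index 6 → [-11, -6, -9, 19, 0, 3, -26]
  -26 < parent -9 at index 2, swap → [-11, -6, -26, 19, 0, 3, -9]
  -26 < parent -11 at index 0, swap → [-26, -6, -11, 19, 0, 3, -9]
insert -18:
  append -18 at index 7 → [-26, -6, -11, 19, 0, 3, -9, -18]
  -18 < parent 19 at index 3, swap → [-26, -6, -11, -18, 0, 3, -9, 19]
  -18 < parent -6 at index 1, swap → [-26, -18, -11, -6, 0, 3, -9, 19]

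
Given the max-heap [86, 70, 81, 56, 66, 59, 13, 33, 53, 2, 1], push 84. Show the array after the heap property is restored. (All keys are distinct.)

[86, 70, 84, 56, 66, 81, 13, 33, 53, 2, 1, 59]

append 84 at index 11 → [86, 70, 81, 56, 66, 59, 13, 33, 53, 2, 1, 84]
84 > parent 59 at index 5, swap → [86, 70, 81, 56, 66, 84, 13, 33, 53, 2, 1, 59]
84 > parent 81 at index 2, swap → [86, 70, 84, 56, 66, 81, 13, 33, 53, 2, 1, 59]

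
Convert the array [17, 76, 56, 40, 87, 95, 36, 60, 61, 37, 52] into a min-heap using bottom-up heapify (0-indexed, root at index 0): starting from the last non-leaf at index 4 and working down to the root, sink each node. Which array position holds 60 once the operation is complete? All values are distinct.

7

sift down from index 4:
  87 vs smaller child 37 at index 9, swap → [17, 76, 56, 40, 37, 95, 36, 60, 61, 87, 52]
sift down from index 3: already satisfies heap property
sift down from index 2:
  56 vs smaller child 36 at index 6, swap → [17, 76, 36, 40, 37, 95, 56, 60, 61, 87, 52]
sift down from index 1:
  76 vs smaller child 37 at index 4, swap → [17, 37, 36, 40, 76, 95, 56, 60, 61, 87, 52]
  76 vs smaller child 52 at index 10, swap → [17, 37, 36, 40, 52, 95, 56, 60, 61, 87, 76]
sift down from index 0: already satisfies heap property
resulting array: [17, 37, 36, 40, 52, 95, 56, 60, 61, 87, 76]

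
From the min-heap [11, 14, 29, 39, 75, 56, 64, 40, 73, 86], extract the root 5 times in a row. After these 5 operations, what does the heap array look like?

extract-min #1 returns 11:
  remove root 11; move last element 86 to root → [86, 14, 29, 39, 75, 56, 64, 40, 73]
  86 vs smaller child 14 at index 1, swap → [14, 86, 29, 39, 75, 56, 64, 40, 73]
  86 vs smaller child 39 at index 3, swap → [14, 39, 29, 86, 75, 56, 64, 40, 73]
  86 vs smaller child 40 at index 7, swap → [14, 39, 29, 40, 75, 56, 64, 86, 73]
extract-min #2 returns 14:
  remove root 14; move last element 73 to root → [73, 39, 29, 40, 75, 56, 64, 86]
  73 vs smaller child 29 at index 2, swap → [29, 39, 73, 40, 75, 56, 64, 86]
  73 vs smaller child 56 at index 5, swap → [29, 39, 56, 40, 75, 73, 64, 86]
extract-min #3 returns 29:
  remove root 29; move last element 86 to root → [86, 39, 56, 40, 75, 73, 64]
  86 vs smaller child 39 at index 1, swap → [39, 86, 56, 40, 75, 73, 64]
  86 vs smaller child 40 at index 3, swap → [39, 40, 56, 86, 75, 73, 64]
extract-min #4 returns 39:
  remove root 39; move last element 64 to root → [64, 40, 56, 86, 75, 73]
  64 vs smaller child 40 at index 1, swap → [40, 64, 56, 86, 75, 73]
extract-min #5 returns 40:
  remove root 40; move last element 73 to root → [73, 64, 56, 86, 75]
  73 vs smaller child 56 at index 2, swap → [56, 64, 73, 86, 75]

[56, 64, 73, 86, 75]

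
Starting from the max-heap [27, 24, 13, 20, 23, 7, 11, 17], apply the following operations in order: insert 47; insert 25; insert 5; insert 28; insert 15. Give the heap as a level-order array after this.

[47, 27, 28, 24, 25, 15, 11, 17, 20, 23, 5, 7, 13]

insert 47:
  append 47 at index 8 → [27, 24, 13, 20, 23, 7, 11, 17, 47]
  47 > parent 20 at index 3, swap → [27, 24, 13, 47, 23, 7, 11, 17, 20]
  47 > parent 24 at index 1, swap → [27, 47, 13, 24, 23, 7, 11, 17, 20]
  47 > parent 27 at index 0, swap → [47, 27, 13, 24, 23, 7, 11, 17, 20]
insert 25:
  append 25 at index 9 → [47, 27, 13, 24, 23, 7, 11, 17, 20, 25]
  25 > parent 23 at index 4, swap → [47, 27, 13, 24, 25, 7, 11, 17, 20, 23]
insert 5:
  append 5 at index 10 → [47, 27, 13, 24, 25, 7, 11, 17, 20, 23, 5] (no swap needed)
insert 28:
  append 28 at index 11 → [47, 27, 13, 24, 25, 7, 11, 17, 20, 23, 5, 28]
  28 > parent 7 at index 5, swap → [47, 27, 13, 24, 25, 28, 11, 17, 20, 23, 5, 7]
  28 > parent 13 at index 2, swap → [47, 27, 28, 24, 25, 13, 11, 17, 20, 23, 5, 7]
insert 15:
  append 15 at index 12 → [47, 27, 28, 24, 25, 13, 11, 17, 20, 23, 5, 7, 15]
  15 > parent 13 at index 5, swap → [47, 27, 28, 24, 25, 15, 11, 17, 20, 23, 5, 7, 13]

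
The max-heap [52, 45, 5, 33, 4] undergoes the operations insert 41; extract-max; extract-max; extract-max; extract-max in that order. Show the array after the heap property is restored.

[5, 4]

insert 41:
  append 41 at index 5 → [52, 45, 5, 33, 4, 41]
  41 > parent 5 at index 2, swap → [52, 45, 41, 33, 4, 5]
extract-max → returns 52:
  remove root 52; move last element 5 to root → [5, 45, 41, 33, 4]
  5 vs larger child 45 at index 1, swap → [45, 5, 41, 33, 4]
  5 vs larger child 33 at index 3, swap → [45, 33, 41, 5, 4]
extract-max → returns 45:
  remove root 45; move last element 4 to root → [4, 33, 41, 5]
  4 vs larger child 41 at index 2, swap → [41, 33, 4, 5]
extract-max → returns 41:
  remove root 41; move last element 5 to root → [5, 33, 4]
  5 vs larger child 33 at index 1, swap → [33, 5, 4]
extract-max → returns 33:
  remove root 33; move last element 4 to root → [4, 5]
  4 vs only child 5 at index 1, swap → [5, 4]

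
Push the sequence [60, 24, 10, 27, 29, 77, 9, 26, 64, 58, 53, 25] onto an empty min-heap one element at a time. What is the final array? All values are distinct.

Insert 60:
  append 60 at index 0 → [60] (no swap needed)
Insert 24:
  append 24 at index 1 → [60, 24]
  24 < parent 60 at index 0, swap → [24, 60]
Insert 10:
  append 10 at index 2 → [24, 60, 10]
  10 < parent 24 at index 0, swap → [10, 60, 24]
Insert 27:
  append 27 at index 3 → [10, 60, 24, 27]
  27 < parent 60 at index 1, swap → [10, 27, 24, 60]
Insert 29:
  append 29 at index 4 → [10, 27, 24, 60, 29] (no swap needed)
Insert 77:
  append 77 at index 5 → [10, 27, 24, 60, 29, 77] (no swap needed)
Insert 9:
  append 9 at index 6 → [10, 27, 24, 60, 29, 77, 9]
  9 < parent 24 at index 2, swap → [10, 27, 9, 60, 29, 77, 24]
  9 < parent 10 at index 0, swap → [9, 27, 10, 60, 29, 77, 24]
Insert 26:
  append 26 at index 7 → [9, 27, 10, 60, 29, 77, 24, 26]
  26 < parent 60 at index 3, swap → [9, 27, 10, 26, 29, 77, 24, 60]
  26 < parent 27 at index 1, swap → [9, 26, 10, 27, 29, 77, 24, 60]
Insert 64:
  append 64 at index 8 → [9, 26, 10, 27, 29, 77, 24, 60, 64] (no swap needed)
Insert 58:
  append 58 at index 9 → [9, 26, 10, 27, 29, 77, 24, 60, 64, 58] (no swap needed)
Insert 53:
  append 53 at index 10 → [9, 26, 10, 27, 29, 77, 24, 60, 64, 58, 53] (no swap needed)
Insert 25:
  append 25 at index 11 → [9, 26, 10, 27, 29, 77, 24, 60, 64, 58, 53, 25]
  25 < parent 77 at index 5, swap → [9, 26, 10, 27, 29, 25, 24, 60, 64, 58, 53, 77]

[9, 26, 10, 27, 29, 25, 24, 60, 64, 58, 53, 77]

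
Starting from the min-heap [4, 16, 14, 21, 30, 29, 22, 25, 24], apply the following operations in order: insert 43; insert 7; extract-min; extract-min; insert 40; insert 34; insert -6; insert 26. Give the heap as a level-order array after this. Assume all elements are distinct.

[-6, 16, 14, 21, 30, 22, 43, 25, 24, 40, 34, 29, 26]

insert 43:
  append 43 at index 9 → [4, 16, 14, 21, 30, 29, 22, 25, 24, 43] (no swap needed)
insert 7:
  append 7 at index 10 → [4, 16, 14, 21, 30, 29, 22, 25, 24, 43, 7]
  7 < parent 30 at index 4, swap → [4, 16, 14, 21, 7, 29, 22, 25, 24, 43, 30]
  7 < parent 16 at index 1, swap → [4, 7, 14, 21, 16, 29, 22, 25, 24, 43, 30]
extract-min → returns 4:
  remove root 4; move last element 30 to root → [30, 7, 14, 21, 16, 29, 22, 25, 24, 43]
  30 vs smaller child 7 at index 1, swap → [7, 30, 14, 21, 16, 29, 22, 25, 24, 43]
  30 vs smaller child 16 at index 4, swap → [7, 16, 14, 21, 30, 29, 22, 25, 24, 43]
extract-min → returns 7:
  remove root 7; move last element 43 to root → [43, 16, 14, 21, 30, 29, 22, 25, 24]
  43 vs smaller child 14 at index 2, swap → [14, 16, 43, 21, 30, 29, 22, 25, 24]
  43 vs smaller child 22 at index 6, swap → [14, 16, 22, 21, 30, 29, 43, 25, 24]
insert 40:
  append 40 at index 9 → [14, 16, 22, 21, 30, 29, 43, 25, 24, 40] (no swap needed)
insert 34:
  append 34 at index 10 → [14, 16, 22, 21, 30, 29, 43, 25, 24, 40, 34] (no swap needed)
insert -6:
  append -6 at index 11 → [14, 16, 22, 21, 30, 29, 43, 25, 24, 40, 34, -6]
  -6 < parent 29 at index 5, swap → [14, 16, 22, 21, 30, -6, 43, 25, 24, 40, 34, 29]
  -6 < parent 22 at index 2, swap → [14, 16, -6, 21, 30, 22, 43, 25, 24, 40, 34, 29]
  -6 < parent 14 at index 0, swap → [-6, 16, 14, 21, 30, 22, 43, 25, 24, 40, 34, 29]
insert 26:
  append 26 at index 12 → [-6, 16, 14, 21, 30, 22, 43, 25, 24, 40, 34, 29, 26] (no swap needed)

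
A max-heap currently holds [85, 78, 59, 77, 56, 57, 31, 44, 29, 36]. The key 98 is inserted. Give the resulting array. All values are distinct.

append 98 at index 10 → [85, 78, 59, 77, 56, 57, 31, 44, 29, 36, 98]
98 > parent 56 at index 4, swap → [85, 78, 59, 77, 98, 57, 31, 44, 29, 36, 56]
98 > parent 78 at index 1, swap → [85, 98, 59, 77, 78, 57, 31, 44, 29, 36, 56]
98 > parent 85 at index 0, swap → [98, 85, 59, 77, 78, 57, 31, 44, 29, 36, 56]

[98, 85, 59, 77, 78, 57, 31, 44, 29, 36, 56]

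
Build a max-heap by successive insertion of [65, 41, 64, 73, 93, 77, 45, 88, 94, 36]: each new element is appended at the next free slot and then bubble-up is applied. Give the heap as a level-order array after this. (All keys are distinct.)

Insert 65:
  append 65 at index 0 → [65] (no swap needed)
Insert 41:
  append 41 at index 1 → [65, 41] (no swap needed)
Insert 64:
  append 64 at index 2 → [65, 41, 64] (no swap needed)
Insert 73:
  append 73 at index 3 → [65, 41, 64, 73]
  73 > parent 41 at index 1, swap → [65, 73, 64, 41]
  73 > parent 65 at index 0, swap → [73, 65, 64, 41]
Insert 93:
  append 93 at index 4 → [73, 65, 64, 41, 93]
  93 > parent 65 at index 1, swap → [73, 93, 64, 41, 65]
  93 > parent 73 at index 0, swap → [93, 73, 64, 41, 65]
Insert 77:
  append 77 at index 5 → [93, 73, 64, 41, 65, 77]
  77 > parent 64 at index 2, swap → [93, 73, 77, 41, 65, 64]
Insert 45:
  append 45 at index 6 → [93, 73, 77, 41, 65, 64, 45] (no swap needed)
Insert 88:
  append 88 at index 7 → [93, 73, 77, 41, 65, 64, 45, 88]
  88 > parent 41 at index 3, swap → [93, 73, 77, 88, 65, 64, 45, 41]
  88 > parent 73 at index 1, swap → [93, 88, 77, 73, 65, 64, 45, 41]
Insert 94:
  append 94 at index 8 → [93, 88, 77, 73, 65, 64, 45, 41, 94]
  94 > parent 73 at index 3, swap → [93, 88, 77, 94, 65, 64, 45, 41, 73]
  94 > parent 88 at index 1, swap → [93, 94, 77, 88, 65, 64, 45, 41, 73]
  94 > parent 93 at index 0, swap → [94, 93, 77, 88, 65, 64, 45, 41, 73]
Insert 36:
  append 36 at index 9 → [94, 93, 77, 88, 65, 64, 45, 41, 73, 36] (no swap needed)

[94, 93, 77, 88, 65, 64, 45, 41, 73, 36]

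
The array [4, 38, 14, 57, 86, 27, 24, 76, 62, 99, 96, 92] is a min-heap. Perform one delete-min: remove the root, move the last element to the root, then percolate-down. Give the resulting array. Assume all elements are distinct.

[14, 38, 24, 57, 86, 27, 92, 76, 62, 99, 96]

remove root 4; move last element 92 to root → [92, 38, 14, 57, 86, 27, 24, 76, 62, 99, 96]
92 vs smaller child 14 at index 2, swap → [14, 38, 92, 57, 86, 27, 24, 76, 62, 99, 96]
92 vs smaller child 24 at index 6, swap → [14, 38, 24, 57, 86, 27, 92, 76, 62, 99, 96]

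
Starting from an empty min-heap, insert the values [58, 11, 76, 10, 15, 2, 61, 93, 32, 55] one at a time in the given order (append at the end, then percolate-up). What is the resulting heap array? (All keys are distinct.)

[2, 11, 10, 32, 15, 76, 61, 93, 58, 55]

Insert 58:
  append 58 at index 0 → [58] (no swap needed)
Insert 11:
  append 11 at index 1 → [58, 11]
  11 < parent 58 at index 0, swap → [11, 58]
Insert 76:
  append 76 at index 2 → [11, 58, 76] (no swap needed)
Insert 10:
  append 10 at index 3 → [11, 58, 76, 10]
  10 < parent 58 at index 1, swap → [11, 10, 76, 58]
  10 < parent 11 at index 0, swap → [10, 11, 76, 58]
Insert 15:
  append 15 at index 4 → [10, 11, 76, 58, 15] (no swap needed)
Insert 2:
  append 2 at index 5 → [10, 11, 76, 58, 15, 2]
  2 < parent 76 at index 2, swap → [10, 11, 2, 58, 15, 76]
  2 < parent 10 at index 0, swap → [2, 11, 10, 58, 15, 76]
Insert 61:
  append 61 at index 6 → [2, 11, 10, 58, 15, 76, 61] (no swap needed)
Insert 93:
  append 93 at index 7 → [2, 11, 10, 58, 15, 76, 61, 93] (no swap needed)
Insert 32:
  append 32 at index 8 → [2, 11, 10, 58, 15, 76, 61, 93, 32]
  32 < parent 58 at index 3, swap → [2, 11, 10, 32, 15, 76, 61, 93, 58]
Insert 55:
  append 55 at index 9 → [2, 11, 10, 32, 15, 76, 61, 93, 58, 55] (no swap needed)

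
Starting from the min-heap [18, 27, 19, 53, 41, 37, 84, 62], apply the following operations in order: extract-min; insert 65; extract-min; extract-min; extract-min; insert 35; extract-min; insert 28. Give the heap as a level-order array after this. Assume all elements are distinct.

extract-min → returns 18:
  remove root 18; move last element 62 to root → [62, 27, 19, 53, 41, 37, 84]
  62 vs smaller child 19 at index 2, swap → [19, 27, 62, 53, 41, 37, 84]
  62 vs smaller child 37 at index 5, swap → [19, 27, 37, 53, 41, 62, 84]
insert 65:
  append 65 at index 7 → [19, 27, 37, 53, 41, 62, 84, 65] (no swap needed)
extract-min → returns 19:
  remove root 19; move last element 65 to root → [65, 27, 37, 53, 41, 62, 84]
  65 vs smaller child 27 at index 1, swap → [27, 65, 37, 53, 41, 62, 84]
  65 vs smaller child 41 at index 4, swap → [27, 41, 37, 53, 65, 62, 84]
extract-min → returns 27:
  remove root 27; move last element 84 to root → [84, 41, 37, 53, 65, 62]
  84 vs smaller child 37 at index 2, swap → [37, 41, 84, 53, 65, 62]
  84 vs only child 62 at index 5, swap → [37, 41, 62, 53, 65, 84]
extract-min → returns 37:
  remove root 37; move last element 84 to root → [84, 41, 62, 53, 65]
  84 vs smaller child 41 at index 1, swap → [41, 84, 62, 53, 65]
  84 vs smaller child 53 at index 3, swap → [41, 53, 62, 84, 65]
insert 35:
  append 35 at index 5 → [41, 53, 62, 84, 65, 35]
  35 < parent 62 at index 2, swap → [41, 53, 35, 84, 65, 62]
  35 < parent 41 at index 0, swap → [35, 53, 41, 84, 65, 62]
extract-min → returns 35:
  remove root 35; move last element 62 to root → [62, 53, 41, 84, 65]
  62 vs smaller child 41 at index 2, swap → [41, 53, 62, 84, 65]
insert 28:
  append 28 at index 5 → [41, 53, 62, 84, 65, 28]
  28 < parent 62 at index 2, swap → [41, 53, 28, 84, 65, 62]
  28 < parent 41 at index 0, swap → [28, 53, 41, 84, 65, 62]

[28, 53, 41, 84, 65, 62]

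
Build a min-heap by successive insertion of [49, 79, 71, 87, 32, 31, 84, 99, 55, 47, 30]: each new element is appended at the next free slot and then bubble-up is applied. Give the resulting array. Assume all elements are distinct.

[30, 31, 32, 55, 47, 71, 84, 99, 87, 79, 49]

Insert 49:
  append 49 at index 0 → [49] (no swap needed)
Insert 79:
  append 79 at index 1 → [49, 79] (no swap needed)
Insert 71:
  append 71 at index 2 → [49, 79, 71] (no swap needed)
Insert 87:
  append 87 at index 3 → [49, 79, 71, 87] (no swap needed)
Insert 32:
  append 32 at index 4 → [49, 79, 71, 87, 32]
  32 < parent 79 at index 1, swap → [49, 32, 71, 87, 79]
  32 < parent 49 at index 0, swap → [32, 49, 71, 87, 79]
Insert 31:
  append 31 at index 5 → [32, 49, 71, 87, 79, 31]
  31 < parent 71 at index 2, swap → [32, 49, 31, 87, 79, 71]
  31 < parent 32 at index 0, swap → [31, 49, 32, 87, 79, 71]
Insert 84:
  append 84 at index 6 → [31, 49, 32, 87, 79, 71, 84] (no swap needed)
Insert 99:
  append 99 at index 7 → [31, 49, 32, 87, 79, 71, 84, 99] (no swap needed)
Insert 55:
  append 55 at index 8 → [31, 49, 32, 87, 79, 71, 84, 99, 55]
  55 < parent 87 at index 3, swap → [31, 49, 32, 55, 79, 71, 84, 99, 87]
Insert 47:
  append 47 at index 9 → [31, 49, 32, 55, 79, 71, 84, 99, 87, 47]
  47 < parent 79 at index 4, swap → [31, 49, 32, 55, 47, 71, 84, 99, 87, 79]
  47 < parent 49 at index 1, swap → [31, 47, 32, 55, 49, 71, 84, 99, 87, 79]
Insert 30:
  append 30 at index 10 → [31, 47, 32, 55, 49, 71, 84, 99, 87, 79, 30]
  30 < parent 49 at index 4, swap → [31, 47, 32, 55, 30, 71, 84, 99, 87, 79, 49]
  30 < parent 47 at index 1, swap → [31, 30, 32, 55, 47, 71, 84, 99, 87, 79, 49]
  30 < parent 31 at index 0, swap → [30, 31, 32, 55, 47, 71, 84, 99, 87, 79, 49]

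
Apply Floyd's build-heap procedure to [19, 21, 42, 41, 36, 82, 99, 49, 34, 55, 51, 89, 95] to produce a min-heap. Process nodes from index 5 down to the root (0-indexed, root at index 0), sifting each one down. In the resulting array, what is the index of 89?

11

sift down from index 5: already satisfies heap property
sift down from index 4: already satisfies heap property
sift down from index 3:
  41 vs smaller child 34 at index 8, swap → [19, 21, 42, 34, 36, 82, 99, 49, 41, 55, 51, 89, 95]
sift down from index 2: already satisfies heap property
sift down from index 1: already satisfies heap property
sift down from index 0: already satisfies heap property
resulting array: [19, 21, 42, 34, 36, 82, 99, 49, 41, 55, 51, 89, 95]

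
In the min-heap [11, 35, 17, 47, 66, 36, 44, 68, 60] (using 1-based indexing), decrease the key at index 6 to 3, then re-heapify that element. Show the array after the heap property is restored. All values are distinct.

set index 6 from 36 to 3 → [11, 35, 17, 47, 66, 3, 44, 68, 60]
3 < parent 17 at index 3, swap → [11, 35, 3, 47, 66, 17, 44, 68, 60]
3 < parent 11 at index 1, swap → [3, 35, 11, 47, 66, 17, 44, 68, 60]

[3, 35, 11, 47, 66, 17, 44, 68, 60]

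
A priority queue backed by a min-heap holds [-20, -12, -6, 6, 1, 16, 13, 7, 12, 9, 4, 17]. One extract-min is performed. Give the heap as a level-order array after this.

remove root -20; move last element 17 to root → [17, -12, -6, 6, 1, 16, 13, 7, 12, 9, 4]
17 vs smaller child -12 at index 1, swap → [-12, 17, -6, 6, 1, 16, 13, 7, 12, 9, 4]
17 vs smaller child 1 at index 4, swap → [-12, 1, -6, 6, 17, 16, 13, 7, 12, 9, 4]
17 vs smaller child 4 at index 10, swap → [-12, 1, -6, 6, 4, 16, 13, 7, 12, 9, 17]

[-12, 1, -6, 6, 4, 16, 13, 7, 12, 9, 17]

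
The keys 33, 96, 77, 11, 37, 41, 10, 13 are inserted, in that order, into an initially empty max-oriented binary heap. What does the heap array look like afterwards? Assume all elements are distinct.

[96, 37, 77, 13, 33, 41, 10, 11]

Insert 33:
  append 33 at index 0 → [33] (no swap needed)
Insert 96:
  append 96 at index 1 → [33, 96]
  96 > parent 33 at index 0, swap → [96, 33]
Insert 77:
  append 77 at index 2 → [96, 33, 77] (no swap needed)
Insert 11:
  append 11 at index 3 → [96, 33, 77, 11] (no swap needed)
Insert 37:
  append 37 at index 4 → [96, 33, 77, 11, 37]
  37 > parent 33 at index 1, swap → [96, 37, 77, 11, 33]
Insert 41:
  append 41 at index 5 → [96, 37, 77, 11, 33, 41] (no swap needed)
Insert 10:
  append 10 at index 6 → [96, 37, 77, 11, 33, 41, 10] (no swap needed)
Insert 13:
  append 13 at index 7 → [96, 37, 77, 11, 33, 41, 10, 13]
  13 > parent 11 at index 3, swap → [96, 37, 77, 13, 33, 41, 10, 11]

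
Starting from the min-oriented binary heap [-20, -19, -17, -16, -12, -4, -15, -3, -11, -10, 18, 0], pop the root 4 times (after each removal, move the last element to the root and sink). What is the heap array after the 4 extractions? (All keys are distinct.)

extract-min #1 returns -20:
  remove root -20; move last element 0 to root → [0, -19, -17, -16, -12, -4, -15, -3, -11, -10, 18]
  0 vs smaller child -19 at index 1, swap → [-19, 0, -17, -16, -12, -4, -15, -3, -11, -10, 18]
  0 vs smaller child -16 at index 3, swap → [-19, -16, -17, 0, -12, -4, -15, -3, -11, -10, 18]
  0 vs smaller child -11 at index 8, swap → [-19, -16, -17, -11, -12, -4, -15, -3, 0, -10, 18]
extract-min #2 returns -19:
  remove root -19; move last element 18 to root → [18, -16, -17, -11, -12, -4, -15, -3, 0, -10]
  18 vs smaller child -17 at index 2, swap → [-17, -16, 18, -11, -12, -4, -15, -3, 0, -10]
  18 vs smaller child -15 at index 6, swap → [-17, -16, -15, -11, -12, -4, 18, -3, 0, -10]
extract-min #3 returns -17:
  remove root -17; move last element -10 to root → [-10, -16, -15, -11, -12, -4, 18, -3, 0]
  -10 vs smaller child -16 at index 1, swap → [-16, -10, -15, -11, -12, -4, 18, -3, 0]
  -10 vs smaller child -12 at index 4, swap → [-16, -12, -15, -11, -10, -4, 18, -3, 0]
extract-min #4 returns -16:
  remove root -16; move last element 0 to root → [0, -12, -15, -11, -10, -4, 18, -3]
  0 vs smaller child -15 at index 2, swap → [-15, -12, 0, -11, -10, -4, 18, -3]
  0 vs smaller child -4 at index 5, swap → [-15, -12, -4, -11, -10, 0, 18, -3]

[-15, -12, -4, -11, -10, 0, 18, -3]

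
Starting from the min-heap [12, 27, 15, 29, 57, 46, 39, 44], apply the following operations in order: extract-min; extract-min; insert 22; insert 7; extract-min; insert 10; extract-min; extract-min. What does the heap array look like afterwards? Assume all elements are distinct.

extract-min → returns 12:
  remove root 12; move last element 44 to root → [44, 27, 15, 29, 57, 46, 39]
  44 vs smaller child 15 at index 2, swap → [15, 27, 44, 29, 57, 46, 39]
  44 vs smaller child 39 at index 6, swap → [15, 27, 39, 29, 57, 46, 44]
extract-min → returns 15:
  remove root 15; move last element 44 to root → [44, 27, 39, 29, 57, 46]
  44 vs smaller child 27 at index 1, swap → [27, 44, 39, 29, 57, 46]
  44 vs smaller child 29 at index 3, swap → [27, 29, 39, 44, 57, 46]
insert 22:
  append 22 at index 6 → [27, 29, 39, 44, 57, 46, 22]
  22 < parent 39 at index 2, swap → [27, 29, 22, 44, 57, 46, 39]
  22 < parent 27 at index 0, swap → [22, 29, 27, 44, 57, 46, 39]
insert 7:
  append 7 at index 7 → [22, 29, 27, 44, 57, 46, 39, 7]
  7 < parent 44 at index 3, swap → [22, 29, 27, 7, 57, 46, 39, 44]
  7 < parent 29 at index 1, swap → [22, 7, 27, 29, 57, 46, 39, 44]
  7 < parent 22 at index 0, swap → [7, 22, 27, 29, 57, 46, 39, 44]
extract-min → returns 7:
  remove root 7; move last element 44 to root → [44, 22, 27, 29, 57, 46, 39]
  44 vs smaller child 22 at index 1, swap → [22, 44, 27, 29, 57, 46, 39]
  44 vs smaller child 29 at index 3, swap → [22, 29, 27, 44, 57, 46, 39]
insert 10:
  append 10 at index 7 → [22, 29, 27, 44, 57, 46, 39, 10]
  10 < parent 44 at index 3, swap → [22, 29, 27, 10, 57, 46, 39, 44]
  10 < parent 29 at index 1, swap → [22, 10, 27, 29, 57, 46, 39, 44]
  10 < parent 22 at index 0, swap → [10, 22, 27, 29, 57, 46, 39, 44]
extract-min → returns 10:
  remove root 10; move last element 44 to root → [44, 22, 27, 29, 57, 46, 39]
  44 vs smaller child 22 at index 1, swap → [22, 44, 27, 29, 57, 46, 39]
  44 vs smaller child 29 at index 3, swap → [22, 29, 27, 44, 57, 46, 39]
extract-min → returns 22:
  remove root 22; move last element 39 to root → [39, 29, 27, 44, 57, 46]
  39 vs smaller child 27 at index 2, swap → [27, 29, 39, 44, 57, 46]

[27, 29, 39, 44, 57, 46]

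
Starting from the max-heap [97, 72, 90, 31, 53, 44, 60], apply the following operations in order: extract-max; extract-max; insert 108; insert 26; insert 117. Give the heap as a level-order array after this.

extract-max → returns 97:
  remove root 97; move last element 60 to root → [60, 72, 90, 31, 53, 44]
  60 vs larger child 90 at index 2, swap → [90, 72, 60, 31, 53, 44]
extract-max → returns 90:
  remove root 90; move last element 44 to root → [44, 72, 60, 31, 53]
  44 vs larger child 72 at index 1, swap → [72, 44, 60, 31, 53]
  44 vs larger child 53 at index 4, swap → [72, 53, 60, 31, 44]
insert 108:
  append 108 at index 5 → [72, 53, 60, 31, 44, 108]
  108 > parent 60 at index 2, swap → [72, 53, 108, 31, 44, 60]
  108 > parent 72 at index 0, swap → [108, 53, 72, 31, 44, 60]
insert 26:
  append 26 at index 6 → [108, 53, 72, 31, 44, 60, 26] (no swap needed)
insert 117:
  append 117 at index 7 → [108, 53, 72, 31, 44, 60, 26, 117]
  117 > parent 31 at index 3, swap → [108, 53, 72, 117, 44, 60, 26, 31]
  117 > parent 53 at index 1, swap → [108, 117, 72, 53, 44, 60, 26, 31]
  117 > parent 108 at index 0, swap → [117, 108, 72, 53, 44, 60, 26, 31]

[117, 108, 72, 53, 44, 60, 26, 31]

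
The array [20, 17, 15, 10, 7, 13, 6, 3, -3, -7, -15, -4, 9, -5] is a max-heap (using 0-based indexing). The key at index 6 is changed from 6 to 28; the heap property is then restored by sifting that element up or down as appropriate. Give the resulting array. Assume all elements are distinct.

[28, 17, 20, 10, 7, 13, 15, 3, -3, -7, -15, -4, 9, -5]

set index 6 from 6 to 28 → [20, 17, 15, 10, 7, 13, 28, 3, -3, -7, -15, -4, 9, -5]
28 > parent 15 at index 2, swap → [20, 17, 28, 10, 7, 13, 15, 3, -3, -7, -15, -4, 9, -5]
28 > parent 20 at index 0, swap → [28, 17, 20, 10, 7, 13, 15, 3, -3, -7, -15, -4, 9, -5]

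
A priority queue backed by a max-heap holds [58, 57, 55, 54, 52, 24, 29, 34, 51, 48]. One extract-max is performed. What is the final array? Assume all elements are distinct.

remove root 58; move last element 48 to root → [48, 57, 55, 54, 52, 24, 29, 34, 51]
48 vs larger child 57 at index 1, swap → [57, 48, 55, 54, 52, 24, 29, 34, 51]
48 vs larger child 54 at index 3, swap → [57, 54, 55, 48, 52, 24, 29, 34, 51]
48 vs larger child 51 at index 8, swap → [57, 54, 55, 51, 52, 24, 29, 34, 48]

[57, 54, 55, 51, 52, 24, 29, 34, 48]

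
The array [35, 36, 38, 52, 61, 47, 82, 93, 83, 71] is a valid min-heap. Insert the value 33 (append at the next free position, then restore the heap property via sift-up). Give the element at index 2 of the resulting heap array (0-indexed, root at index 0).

38

append 33 at index 10 → [35, 36, 38, 52, 61, 47, 82, 93, 83, 71, 33]
33 < parent 61 at index 4, swap → [35, 36, 38, 52, 33, 47, 82, 93, 83, 71, 61]
33 < parent 36 at index 1, swap → [35, 33, 38, 52, 36, 47, 82, 93, 83, 71, 61]
33 < parent 35 at index 0, swap → [33, 35, 38, 52, 36, 47, 82, 93, 83, 71, 61]
resulting array: [33, 35, 38, 52, 36, 47, 82, 93, 83, 71, 61]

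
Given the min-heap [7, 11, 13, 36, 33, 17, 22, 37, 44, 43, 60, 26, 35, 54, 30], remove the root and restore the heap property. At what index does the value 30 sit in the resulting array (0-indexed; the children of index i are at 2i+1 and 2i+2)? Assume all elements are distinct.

1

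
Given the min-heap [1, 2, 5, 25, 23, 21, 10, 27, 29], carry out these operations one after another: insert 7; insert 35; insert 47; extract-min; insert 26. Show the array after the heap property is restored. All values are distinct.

[2, 7, 5, 25, 23, 21, 10, 27, 29, 47, 35, 26]

insert 7:
  append 7 at index 9 → [1, 2, 5, 25, 23, 21, 10, 27, 29, 7]
  7 < parent 23 at index 4, swap → [1, 2, 5, 25, 7, 21, 10, 27, 29, 23]
insert 35:
  append 35 at index 10 → [1, 2, 5, 25, 7, 21, 10, 27, 29, 23, 35] (no swap needed)
insert 47:
  append 47 at index 11 → [1, 2, 5, 25, 7, 21, 10, 27, 29, 23, 35, 47] (no swap needed)
extract-min → returns 1:
  remove root 1; move last element 47 to root → [47, 2, 5, 25, 7, 21, 10, 27, 29, 23, 35]
  47 vs smaller child 2 at index 1, swap → [2, 47, 5, 25, 7, 21, 10, 27, 29, 23, 35]
  47 vs smaller child 7 at index 4, swap → [2, 7, 5, 25, 47, 21, 10, 27, 29, 23, 35]
  47 vs smaller child 23 at index 9, swap → [2, 7, 5, 25, 23, 21, 10, 27, 29, 47, 35]
insert 26:
  append 26 at index 11 → [2, 7, 5, 25, 23, 21, 10, 27, 29, 47, 35, 26] (no swap needed)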